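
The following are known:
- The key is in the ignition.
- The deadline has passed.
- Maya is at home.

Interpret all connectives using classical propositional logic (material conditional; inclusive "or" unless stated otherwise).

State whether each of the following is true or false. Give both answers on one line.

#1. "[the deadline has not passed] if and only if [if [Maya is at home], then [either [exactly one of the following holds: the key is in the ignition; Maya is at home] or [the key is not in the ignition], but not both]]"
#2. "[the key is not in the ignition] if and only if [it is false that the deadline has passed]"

#1 True; #2 True

Let L = "the deadline has passed" (T), U = "Maya is at home" (T), H = "the key is in the ignition" (T).

#1: In symbols: ¬L ↔ (U → ((H ⊕ U) ⊕ ¬H))

¬L = ¬T = F
H ⊕ U = T ⊕ T = F
¬H = ¬T = F
(H ⊕ U) ⊕ ¬H = F ⊕ F = F
U → ((H ⊕ U) ⊕ ¬H) = T → F = F
¬L ↔ (U → ((H ⊕ U) ⊕ ¬H)) = F ↔ F = T
Thus #1 is true.

#2: This is ¬H ↔ ¬L.

¬H = ¬T = F
¬L = ¬T = F
¬H ↔ ¬L = F ↔ F = T
So #2 is true.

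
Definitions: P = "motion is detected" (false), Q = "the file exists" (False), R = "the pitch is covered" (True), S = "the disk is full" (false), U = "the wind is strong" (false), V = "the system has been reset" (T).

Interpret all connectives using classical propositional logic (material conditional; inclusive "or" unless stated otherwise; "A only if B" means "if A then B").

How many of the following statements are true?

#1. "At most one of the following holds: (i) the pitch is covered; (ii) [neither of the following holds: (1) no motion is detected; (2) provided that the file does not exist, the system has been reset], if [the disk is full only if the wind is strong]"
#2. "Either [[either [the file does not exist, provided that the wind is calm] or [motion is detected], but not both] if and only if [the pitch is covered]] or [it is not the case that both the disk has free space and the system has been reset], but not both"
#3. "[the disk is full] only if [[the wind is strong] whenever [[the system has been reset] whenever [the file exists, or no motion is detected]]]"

3

#1: In symbols: R ↑ ((S → U) → (¬P ↓ (¬Q → V)))

S → U = F → F = T
¬P = ¬F = T
¬Q = ¬F = T
¬Q → V = T → T = T
¬P ↓ (¬Q → V) = T ↓ T = F
(S → U) → (¬P ↓ (¬Q → V)) = T → F = F
R ↑ ((S → U) → (¬P ↓ (¬Q → V))) = T ↑ F = T
Thus #1 is true.

#2: Formalization: (((¬U → ¬Q) ⊕ P) ↔ R) ⊕ (¬S ↑ V)

¬U = ¬F = T
¬Q = ¬F = T
¬U → ¬Q = T → T = T
(¬U → ¬Q) ⊕ P = T ⊕ F = T
((¬U → ¬Q) ⊕ P) ↔ R = T ↔ T = T
¬S = ¬F = T
¬S ↑ V = T ↑ T = F
(((¬U → ¬Q) ⊕ P) ↔ R) ⊕ (¬S ↑ V) = T ⊕ F = T
Hence #2 is true.

#3: In symbols: S → (((Q ∨ ¬P) → V) → U)

¬P = ¬F = T
Q ∨ ¬P = F ∨ T = T
(Q ∨ ¬P) → V = T → T = T
((Q ∨ ¬P) → V) → U = T → F = F
S → (((Q ∨ ¬P) → V) → U) = F → F = T
Thus #3 is true.

Count: 3.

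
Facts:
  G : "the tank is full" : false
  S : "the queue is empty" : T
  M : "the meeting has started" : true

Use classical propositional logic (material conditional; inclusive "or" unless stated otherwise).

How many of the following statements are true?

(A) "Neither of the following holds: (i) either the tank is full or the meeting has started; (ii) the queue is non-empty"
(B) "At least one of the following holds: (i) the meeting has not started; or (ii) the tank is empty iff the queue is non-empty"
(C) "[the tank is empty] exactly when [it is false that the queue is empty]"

(A): This is (G ∨ M) ↓ ¬S.

G ∨ M = F ∨ T = T
¬S = ¬T = F
(G ∨ M) ↓ ¬S = T ↓ F = F
Thus (A) is false.

(B): Formalization: ¬M ∨ (¬G ↔ ¬S)

¬M = ¬T = F
¬G = ¬F = T
¬S = ¬T = F
¬G ↔ ¬S = T ↔ F = F
¬M ∨ (¬G ↔ ¬S) = F ∨ F = F
Hence (B) is false.

(C): In symbols: ¬G ↔ ¬S

¬G = ¬F = T
¬S = ¬T = F
¬G ↔ ¬S = T ↔ F = F
Hence (C) is false.

True statements: 0 (none).

0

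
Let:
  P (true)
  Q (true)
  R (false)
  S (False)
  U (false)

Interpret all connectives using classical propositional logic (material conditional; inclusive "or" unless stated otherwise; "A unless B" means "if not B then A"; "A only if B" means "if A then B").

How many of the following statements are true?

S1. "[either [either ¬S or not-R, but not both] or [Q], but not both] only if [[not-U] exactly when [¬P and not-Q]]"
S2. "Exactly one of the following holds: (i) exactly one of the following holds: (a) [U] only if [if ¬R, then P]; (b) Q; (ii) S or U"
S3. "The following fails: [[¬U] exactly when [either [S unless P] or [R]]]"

S1: Parsed as ((not S xor not R) xor Q) -> (not U iff (not P and not Q))

not S = not False = True
not R = not False = True
not S xor not R = True xor True = False
(not S xor not R) xor Q = False xor True = True
not U = not False = True
not P = not True = False
not Q = not True = False
not P and not Q = False and False = False
not U iff (not P and not Q) = True iff False = False
((not S xor not R) xor Q) -> (not U iff (not P and not Q)) = True -> False = False
Thus S1 is false.

S2: Parsed as ((U -> (not R -> P)) xor Q) xor (S or U)

not R = not False = True
not R -> P = True -> True = True
U -> (not R -> P) = False -> True = True
(U -> (not R -> P)) xor Q = True xor True = False
S or U = False or False = False
((U -> (not R -> P)) xor Q) xor (S or U) = False xor False = False
Thus S2 is false.

S3: In symbols: not (not U iff ((S or P) or R))

not U = not False = True
S or P = False or True = True
(S or P) or R = True or False = True
not U iff ((S or P) or R) = True iff True = True
not (not U iff ((S or P) or R)) = not True = False
So S3 is false.

0 of the 3 statements are true (none).

0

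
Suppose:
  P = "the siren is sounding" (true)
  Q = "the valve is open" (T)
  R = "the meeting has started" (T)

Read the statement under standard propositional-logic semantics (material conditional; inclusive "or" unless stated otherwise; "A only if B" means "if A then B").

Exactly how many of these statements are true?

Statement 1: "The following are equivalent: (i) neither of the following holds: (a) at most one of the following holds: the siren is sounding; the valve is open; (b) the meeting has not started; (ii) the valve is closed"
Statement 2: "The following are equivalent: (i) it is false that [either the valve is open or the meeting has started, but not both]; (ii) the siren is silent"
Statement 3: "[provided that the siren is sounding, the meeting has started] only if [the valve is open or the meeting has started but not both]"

Statement 1: Formalization: ((P ↑ Q) ↓ ¬R) ↔ ¬Q

P ↑ Q = T ↑ T = F
¬R = ¬T = F
(P ↑ Q) ↓ ¬R = F ↓ F = T
¬Q = ¬T = F
((P ↑ Q) ↓ ¬R) ↔ ¬Q = T ↔ F = F
Thus Statement 1 is false.

Statement 2: This is ¬(Q ⊕ R) ↔ ¬P.

Q ⊕ R = T ⊕ T = F
¬(Q ⊕ R) = ¬F = T
¬P = ¬T = F
¬(Q ⊕ R) ↔ ¬P = T ↔ F = F
Thus Statement 2 is false.

Statement 3: This is (P → R) → (Q ⊕ R).

P → R = T → T = T
Q ⊕ R = T ⊕ T = F
(P → R) → (Q ⊕ R) = T → F = F
Hence Statement 3 is false.

Count: 0.

0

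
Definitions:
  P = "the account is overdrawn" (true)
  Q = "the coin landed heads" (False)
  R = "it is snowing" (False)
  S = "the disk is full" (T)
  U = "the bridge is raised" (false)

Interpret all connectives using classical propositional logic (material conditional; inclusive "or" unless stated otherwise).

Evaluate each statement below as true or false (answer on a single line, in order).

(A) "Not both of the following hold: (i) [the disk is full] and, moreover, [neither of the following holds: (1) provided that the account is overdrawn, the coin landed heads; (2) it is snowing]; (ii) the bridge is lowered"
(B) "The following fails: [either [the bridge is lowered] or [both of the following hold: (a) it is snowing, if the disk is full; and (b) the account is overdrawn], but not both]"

(A) false, (B) false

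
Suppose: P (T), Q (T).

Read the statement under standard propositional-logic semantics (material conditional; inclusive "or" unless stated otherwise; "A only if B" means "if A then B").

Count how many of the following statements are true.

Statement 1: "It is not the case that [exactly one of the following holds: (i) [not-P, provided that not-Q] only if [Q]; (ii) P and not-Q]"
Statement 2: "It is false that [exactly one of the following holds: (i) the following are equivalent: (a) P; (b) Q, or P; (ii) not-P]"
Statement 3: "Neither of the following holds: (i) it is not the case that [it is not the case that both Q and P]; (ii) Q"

0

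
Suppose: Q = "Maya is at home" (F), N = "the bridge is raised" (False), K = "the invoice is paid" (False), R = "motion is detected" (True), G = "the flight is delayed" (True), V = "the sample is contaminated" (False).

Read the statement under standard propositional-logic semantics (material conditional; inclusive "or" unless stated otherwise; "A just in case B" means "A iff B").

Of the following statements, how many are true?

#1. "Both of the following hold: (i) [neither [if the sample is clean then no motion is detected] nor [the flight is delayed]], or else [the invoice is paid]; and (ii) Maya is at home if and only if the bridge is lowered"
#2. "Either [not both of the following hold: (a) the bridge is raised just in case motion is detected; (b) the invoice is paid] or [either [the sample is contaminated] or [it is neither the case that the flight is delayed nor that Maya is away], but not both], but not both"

1

#1: This is (((¬V → ¬R) ↓ G) ∨ K) ∧ (Q ↔ ¬N).

¬V = ¬F = T
¬R = ¬T = F
¬V → ¬R = T → F = F
(¬V → ¬R) ↓ G = F ↓ T = F
((¬V → ¬R) ↓ G) ∨ K = F ∨ F = F
¬N = ¬F = T
Q ↔ ¬N = F ↔ T = F
(((¬V → ¬R) ↓ G) ∨ K) ∧ (Q ↔ ¬N) = F ∧ F = F
So #1 is false.

#2: Parsed as ((N ↔ R) ↑ K) ⊕ (V ⊕ (G ↓ ¬Q))

N ↔ R = F ↔ T = F
(N ↔ R) ↑ K = F ↑ F = T
¬Q = ¬F = T
G ↓ ¬Q = T ↓ T = F
V ⊕ (G ↓ ¬Q) = F ⊕ F = F
((N ↔ R) ↑ K) ⊕ (V ⊕ (G ↓ ¬Q)) = T ⊕ F = T
Thus #2 is true.

1 of the 2 statements is true (#2).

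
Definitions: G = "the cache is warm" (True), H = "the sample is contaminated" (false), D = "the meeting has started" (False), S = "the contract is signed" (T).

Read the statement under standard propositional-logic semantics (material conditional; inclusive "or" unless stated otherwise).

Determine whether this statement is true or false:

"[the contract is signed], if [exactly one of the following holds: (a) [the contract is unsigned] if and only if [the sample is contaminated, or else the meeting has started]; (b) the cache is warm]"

True

This is ((~S <-> (H | D)) xor G) -> S.

~S = ~T = F
H | D = F | F = F
~S <-> (H | D) = F <-> F = T
(~S <-> (H | D)) xor G = T xor T = F
((~S <-> (H | D)) xor G) -> S = F -> T = T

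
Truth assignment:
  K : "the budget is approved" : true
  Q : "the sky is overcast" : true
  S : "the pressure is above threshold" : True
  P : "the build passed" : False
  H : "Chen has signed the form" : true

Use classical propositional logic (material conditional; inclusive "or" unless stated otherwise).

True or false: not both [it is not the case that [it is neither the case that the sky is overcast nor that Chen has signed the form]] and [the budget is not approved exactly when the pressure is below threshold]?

False.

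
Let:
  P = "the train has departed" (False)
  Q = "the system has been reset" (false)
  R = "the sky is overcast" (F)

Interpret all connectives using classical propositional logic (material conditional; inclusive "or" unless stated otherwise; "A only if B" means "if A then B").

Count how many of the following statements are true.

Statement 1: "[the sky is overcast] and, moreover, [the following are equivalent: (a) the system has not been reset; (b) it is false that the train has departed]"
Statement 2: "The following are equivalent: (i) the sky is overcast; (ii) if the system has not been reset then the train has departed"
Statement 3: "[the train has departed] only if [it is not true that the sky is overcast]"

2

Statement 1: Formalization: R & (~Q <-> ~P)

~Q = ~F = T
~P = ~F = T
~Q <-> ~P = T <-> T = T
R & (~Q <-> ~P) = F & T = F
Hence Statement 1 is false.

Statement 2: Parsed as R <-> (~Q -> P)

~Q = ~F = T
~Q -> P = T -> F = F
R <-> (~Q -> P) = F <-> F = T
Thus Statement 2 is true.

Statement 3: This is P -> ~R.

~R = ~F = T
P -> ~R = F -> T = T
Hence Statement 3 is true.

Count: 2.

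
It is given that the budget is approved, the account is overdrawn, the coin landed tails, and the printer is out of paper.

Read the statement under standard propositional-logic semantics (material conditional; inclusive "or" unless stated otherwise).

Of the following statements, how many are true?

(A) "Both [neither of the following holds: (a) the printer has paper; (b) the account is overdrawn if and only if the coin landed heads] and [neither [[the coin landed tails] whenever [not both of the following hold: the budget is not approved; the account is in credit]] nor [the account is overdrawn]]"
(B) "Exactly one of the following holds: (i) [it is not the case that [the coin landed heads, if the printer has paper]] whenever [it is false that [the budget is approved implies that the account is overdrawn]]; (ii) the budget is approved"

0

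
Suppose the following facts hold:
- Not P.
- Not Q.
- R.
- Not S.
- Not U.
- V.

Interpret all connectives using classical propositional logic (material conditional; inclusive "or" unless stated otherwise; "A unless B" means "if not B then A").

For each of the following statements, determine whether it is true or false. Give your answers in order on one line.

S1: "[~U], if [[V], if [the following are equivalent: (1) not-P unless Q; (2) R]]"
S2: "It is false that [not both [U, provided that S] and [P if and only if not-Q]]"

S1: This is (((not P or Q) iff R) -> V) -> not U.

not P = not False = True
not P or Q = True or False = True
(not P or Q) iff R = True iff True = True
((not P or Q) iff R) -> V = True -> True = True
not U = not False = True
(((not P or Q) iff R) -> V) -> not U = True -> True = True
Thus S1 is true.

S2: In symbols: not ((S -> U) nand (P iff not Q))

S -> U = False -> False = True
not Q = not False = True
P iff not Q = False iff True = False
(S -> U) nand (P iff not Q) = True nand False = True
not ((S -> U) nand (P iff not Q)) = not True = False
Thus S2 is false.

S1 true; S2 false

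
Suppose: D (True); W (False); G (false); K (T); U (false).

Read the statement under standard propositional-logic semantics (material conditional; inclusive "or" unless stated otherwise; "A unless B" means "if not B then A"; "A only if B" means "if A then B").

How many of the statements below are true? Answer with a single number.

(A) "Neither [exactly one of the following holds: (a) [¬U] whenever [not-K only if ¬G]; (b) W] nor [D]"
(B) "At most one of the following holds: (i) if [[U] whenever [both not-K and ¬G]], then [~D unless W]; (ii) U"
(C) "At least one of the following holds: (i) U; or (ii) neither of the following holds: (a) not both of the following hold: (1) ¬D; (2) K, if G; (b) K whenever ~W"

(A): In symbols: (((~K -> ~G) -> ~U) xor W) nor D

~K = ~T = F
~G = ~F = T
~K -> ~G = F -> T = T
~U = ~F = T
(~K -> ~G) -> ~U = T -> T = T
((~K -> ~G) -> ~U) xor W = T xor F = T
(((~K -> ~G) -> ~U) xor W) nor D = T nor T = F
Thus (A) is false.

(B): In symbols: (((~K & ~G) -> U) -> (~D | W)) nand U

~K = ~T = F
~G = ~F = T
~K & ~G = F & T = F
(~K & ~G) -> U = F -> F = T
~D = ~T = F
~D | W = F | F = F
((~K & ~G) -> U) -> (~D | W) = T -> F = F
(((~K & ~G) -> U) -> (~D | W)) nand U = F nand F = T
So (B) is true.

(C): In symbols: U | ((~D nand (G -> K)) nor (~W -> K))

~D = ~T = F
G -> K = F -> T = T
~D nand (G -> K) = F nand T = T
~W = ~F = T
~W -> K = T -> T = T
(~D nand (G -> K)) nor (~W -> K) = T nor T = F
U | ((~D nand (G -> K)) nor (~W -> K)) = F | F = F
So (C) is false.

1 of the 3 statements is true.

1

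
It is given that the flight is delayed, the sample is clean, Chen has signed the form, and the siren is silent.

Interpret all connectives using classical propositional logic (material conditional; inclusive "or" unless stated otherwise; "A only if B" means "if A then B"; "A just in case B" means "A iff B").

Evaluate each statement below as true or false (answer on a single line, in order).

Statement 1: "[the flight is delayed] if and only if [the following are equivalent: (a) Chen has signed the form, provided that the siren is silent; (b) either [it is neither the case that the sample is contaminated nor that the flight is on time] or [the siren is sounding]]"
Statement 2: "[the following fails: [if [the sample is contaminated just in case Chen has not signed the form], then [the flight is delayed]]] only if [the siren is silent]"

Statement 1 True; Statement 2 True

Let Q = "the flight is delayed" (T), P = "the siren is sounding" (F), M = "Chen has signed the form" (T), L = "the sample is contaminated" (F).

Statement 1: This is Q ↔ ((¬P → M) ↔ ((L ↓ ¬Q) ∨ P)).

¬P = ¬F = T
¬P → M = T → T = T
¬Q = ¬T = F
L ↓ ¬Q = F ↓ F = T
(L ↓ ¬Q) ∨ P = T ∨ F = T
(¬P → M) ↔ ((L ↓ ¬Q) ∨ P) = T ↔ T = T
Q ↔ ((¬P → M) ↔ ((L ↓ ¬Q) ∨ P)) = T ↔ T = T
So Statement 1 is true.

Statement 2: Formalization: ¬((L ↔ ¬M) → Q) → ¬P

¬M = ¬T = F
L ↔ ¬M = F ↔ F = T
(L ↔ ¬M) → Q = T → T = T
¬((L ↔ ¬M) → Q) = ¬T = F
¬P = ¬F = T
¬((L ↔ ¬M) → Q) → ¬P = F → T = T
Thus Statement 2 is true.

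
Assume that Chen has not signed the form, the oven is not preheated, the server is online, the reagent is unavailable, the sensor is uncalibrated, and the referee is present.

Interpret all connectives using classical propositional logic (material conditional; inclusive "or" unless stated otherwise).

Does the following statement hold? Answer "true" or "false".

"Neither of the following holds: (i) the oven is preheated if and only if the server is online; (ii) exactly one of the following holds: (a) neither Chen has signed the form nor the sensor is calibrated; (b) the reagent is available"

false

Let G = "the oven is preheated" (F), L = "the server is online" (T), Q = "Chen has signed the form" (F), R = "the sensor is calibrated" (F), U = "the reagent is available" (F).
In symbols: (G <-> L) nor ((Q nor R) xor U)

G <-> L = F <-> T = F
Q nor R = F nor F = T
(Q nor R) xor U = T xor F = T
(G <-> L) nor ((Q nor R) xor U) = F nor T = F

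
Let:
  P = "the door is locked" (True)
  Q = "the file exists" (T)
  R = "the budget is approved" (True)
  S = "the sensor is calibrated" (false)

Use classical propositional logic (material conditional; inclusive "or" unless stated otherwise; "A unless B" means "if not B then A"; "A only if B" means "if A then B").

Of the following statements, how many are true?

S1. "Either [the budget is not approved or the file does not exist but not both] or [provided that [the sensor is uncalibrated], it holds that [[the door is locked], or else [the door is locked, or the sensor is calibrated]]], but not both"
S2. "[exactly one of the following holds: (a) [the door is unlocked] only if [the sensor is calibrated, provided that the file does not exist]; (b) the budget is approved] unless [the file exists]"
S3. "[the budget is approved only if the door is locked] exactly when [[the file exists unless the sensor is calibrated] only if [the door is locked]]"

S1: Formalization: (¬R ⊕ ¬Q) ⊕ (¬S → (P ∨ (P ∨ S)))

¬R = ¬T = F
¬Q = ¬T = F
¬R ⊕ ¬Q = F ⊕ F = F
¬S = ¬F = T
P ∨ S = T ∨ F = T
P ∨ (P ∨ S) = T ∨ T = T
¬S → (P ∨ (P ∨ S)) = T → T = T
(¬R ⊕ ¬Q) ⊕ (¬S → (P ∨ (P ∨ S))) = F ⊕ T = T
Hence S1 is true.

S2: This is ((¬P → (¬Q → S)) ⊕ R) ∨ Q.

¬P = ¬T = F
¬Q = ¬T = F
¬Q → S = F → F = T
¬P → (¬Q → S) = F → T = T
(¬P → (¬Q → S)) ⊕ R = T ⊕ T = F
((¬P → (¬Q → S)) ⊕ R) ∨ Q = F ∨ T = T
Hence S2 is true.

S3: In symbols: (R → P) ↔ ((Q ∨ S) → P)

R → P = T → T = T
Q ∨ S = T ∨ F = T
(Q ∨ S) → P = T → T = T
(R → P) ↔ ((Q ∨ S) → P) = T ↔ T = T
So S3 is true.

Count: 3.

3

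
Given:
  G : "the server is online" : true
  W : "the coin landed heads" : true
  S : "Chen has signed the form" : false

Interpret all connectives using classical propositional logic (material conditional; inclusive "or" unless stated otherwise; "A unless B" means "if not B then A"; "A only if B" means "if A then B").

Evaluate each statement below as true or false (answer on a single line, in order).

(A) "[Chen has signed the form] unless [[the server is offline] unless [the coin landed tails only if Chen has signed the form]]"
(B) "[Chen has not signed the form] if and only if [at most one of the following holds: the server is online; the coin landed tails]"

(A): In symbols: S ∨ (¬G ∨ (¬W → S))

¬G = ¬T = F
¬W = ¬T = F
¬W → S = F → F = T
¬G ∨ (¬W → S) = F ∨ T = T
S ∨ (¬G ∨ (¬W → S)) = F ∨ T = T
Hence (A) is true.

(B): In symbols: ¬S ↔ (G ↑ ¬W)

¬S = ¬F = T
¬W = ¬T = F
G ↑ ¬W = T ↑ F = T
¬S ↔ (G ↑ ¬W) = T ↔ T = T
Hence (B) is true.

(A) True; (B) True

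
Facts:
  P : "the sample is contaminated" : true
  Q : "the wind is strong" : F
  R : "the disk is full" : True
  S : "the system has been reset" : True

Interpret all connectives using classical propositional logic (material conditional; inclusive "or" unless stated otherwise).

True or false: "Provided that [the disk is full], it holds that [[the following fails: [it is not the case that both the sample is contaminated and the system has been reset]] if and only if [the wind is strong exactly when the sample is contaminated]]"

The statement is false.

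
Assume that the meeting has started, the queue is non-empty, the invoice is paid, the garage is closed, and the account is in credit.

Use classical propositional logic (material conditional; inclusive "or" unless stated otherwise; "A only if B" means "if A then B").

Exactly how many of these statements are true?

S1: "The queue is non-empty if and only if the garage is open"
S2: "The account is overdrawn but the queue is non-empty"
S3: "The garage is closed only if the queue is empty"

Let Q = "the queue is empty" (F), S = "the garage is closed" (T), U = "the account is overdrawn" (F).

S1: Formalization: ¬Q ↔ ¬S

¬Q = ¬F = T
¬S = ¬T = F
¬Q ↔ ¬S = T ↔ F = F
Thus S1 is false.

S2: This is U ∧ ¬Q.

¬Q = ¬F = T
U ∧ ¬Q = F ∧ T = F
Thus S2 is false.

S3: Parsed as S → Q

S → Q = T → F = F
Thus S3 is false.

True statements: 0 (none).

0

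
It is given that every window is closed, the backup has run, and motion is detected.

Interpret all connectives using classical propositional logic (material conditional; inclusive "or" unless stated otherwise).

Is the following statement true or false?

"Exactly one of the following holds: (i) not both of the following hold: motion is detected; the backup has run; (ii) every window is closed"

Let R = "motion is detected" (T), Q = "the backup has run" (T), P = "a window is open" (F).
In symbols: (R ↑ Q) ⊕ ¬P

R ↑ Q = T ↑ T = F
¬P = ¬F = T
(R ↑ Q) ⊕ ¬P = F ⊕ T = T

The statement is true.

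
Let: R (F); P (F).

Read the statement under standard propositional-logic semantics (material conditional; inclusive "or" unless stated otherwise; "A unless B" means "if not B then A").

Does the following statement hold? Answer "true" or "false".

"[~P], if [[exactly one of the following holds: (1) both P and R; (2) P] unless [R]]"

This is (((P ∧ R) ⊕ P) ∨ R) → ¬P.

P ∧ R = F ∧ F = F
(P ∧ R) ⊕ P = F ⊕ F = F
((P ∧ R) ⊕ P) ∨ R = F ∨ F = F
¬P = ¬F = T
(((P ∧ R) ⊕ P) ∨ R) → ¬P = F → T = T

True.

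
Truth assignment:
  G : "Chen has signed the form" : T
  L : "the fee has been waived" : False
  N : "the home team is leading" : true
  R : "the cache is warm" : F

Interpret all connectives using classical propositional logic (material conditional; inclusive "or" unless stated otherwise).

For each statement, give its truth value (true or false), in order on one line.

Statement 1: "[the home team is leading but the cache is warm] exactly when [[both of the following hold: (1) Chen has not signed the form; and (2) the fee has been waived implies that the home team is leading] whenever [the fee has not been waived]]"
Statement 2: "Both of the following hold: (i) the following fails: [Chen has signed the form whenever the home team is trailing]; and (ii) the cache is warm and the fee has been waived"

Statement 1 True / Statement 2 False

Statement 1: In symbols: (N ∧ R) ↔ (¬L → (¬G ∧ (L → N)))

N ∧ R = T ∧ F = F
¬L = ¬F = T
¬G = ¬T = F
L → N = F → T = T
¬G ∧ (L → N) = F ∧ T = F
¬L → (¬G ∧ (L → N)) = T → F = F
(N ∧ R) ↔ (¬L → (¬G ∧ (L → N))) = F ↔ F = T
Thus Statement 1 is true.

Statement 2: Parsed as ¬(¬N → G) ∧ (R ∧ L)

¬N = ¬T = F
¬N → G = F → T = T
¬(¬N → G) = ¬T = F
R ∧ L = F ∧ F = F
¬(¬N → G) ∧ (R ∧ L) = F ∧ F = F
So Statement 2 is false.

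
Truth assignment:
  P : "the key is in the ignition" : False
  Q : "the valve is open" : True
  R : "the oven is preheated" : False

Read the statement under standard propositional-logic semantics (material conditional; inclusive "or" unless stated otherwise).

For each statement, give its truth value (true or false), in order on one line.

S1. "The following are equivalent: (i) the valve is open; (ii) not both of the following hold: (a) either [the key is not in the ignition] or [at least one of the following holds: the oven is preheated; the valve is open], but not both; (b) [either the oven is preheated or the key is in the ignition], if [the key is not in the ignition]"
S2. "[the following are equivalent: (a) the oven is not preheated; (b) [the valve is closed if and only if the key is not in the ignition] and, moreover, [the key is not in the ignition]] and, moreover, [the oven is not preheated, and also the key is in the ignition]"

S1 true, S2 false

S1: Parsed as Q <-> ((~P xor (R | Q)) nand (~P -> (R | P)))

~P = ~F = T
R | Q = F | T = T
~P xor (R | Q) = T xor T = F
~P = ~F = T
R | P = F | F = F
~P -> (R | P) = T -> F = F
(~P xor (R | Q)) nand (~P -> (R | P)) = F nand F = T
Q <-> ((~P xor (R | Q)) nand (~P -> (R | P))) = T <-> T = T
Thus S1 is true.

S2: Formalization: (~R <-> ((~Q <-> ~P) & ~P)) & (~R & P)

~R = ~F = T
~Q = ~T = F
~P = ~F = T
~Q <-> ~P = F <-> T = F
~P = ~F = T
(~Q <-> ~P) & ~P = F & T = F
~R <-> ((~Q <-> ~P) & ~P) = T <-> F = F
~R = ~F = T
~R & P = T & F = F
(~R <-> ((~Q <-> ~P) & ~P)) & (~R & P) = F & F = F
Hence S2 is false.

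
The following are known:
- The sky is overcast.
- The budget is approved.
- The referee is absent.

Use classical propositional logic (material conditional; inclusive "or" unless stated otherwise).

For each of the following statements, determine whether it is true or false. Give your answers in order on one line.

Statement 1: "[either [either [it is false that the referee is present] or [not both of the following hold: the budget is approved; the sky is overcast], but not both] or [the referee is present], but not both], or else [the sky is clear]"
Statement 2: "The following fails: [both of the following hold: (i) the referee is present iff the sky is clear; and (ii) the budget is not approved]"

Statement 1 True, Statement 2 True

Let P = "the referee is present" (F), S = "the budget is approved" (T), N = "the sky is overcast" (T).

Statement 1: This is ((¬P ⊕ (S ↑ N)) ⊕ P) ∨ ¬N.

¬P = ¬F = T
S ↑ N = T ↑ T = F
¬P ⊕ (S ↑ N) = T ⊕ F = T
(¬P ⊕ (S ↑ N)) ⊕ P = T ⊕ F = T
¬N = ¬T = F
((¬P ⊕ (S ↑ N)) ⊕ P) ∨ ¬N = T ∨ F = T
So Statement 1 is true.

Statement 2: In symbols: ¬((P ↔ ¬N) ∧ ¬S)

¬N = ¬T = F
P ↔ ¬N = F ↔ F = T
¬S = ¬T = F
(P ↔ ¬N) ∧ ¬S = T ∧ F = F
¬((P ↔ ¬N) ∧ ¬S) = ¬F = T
So Statement 2 is true.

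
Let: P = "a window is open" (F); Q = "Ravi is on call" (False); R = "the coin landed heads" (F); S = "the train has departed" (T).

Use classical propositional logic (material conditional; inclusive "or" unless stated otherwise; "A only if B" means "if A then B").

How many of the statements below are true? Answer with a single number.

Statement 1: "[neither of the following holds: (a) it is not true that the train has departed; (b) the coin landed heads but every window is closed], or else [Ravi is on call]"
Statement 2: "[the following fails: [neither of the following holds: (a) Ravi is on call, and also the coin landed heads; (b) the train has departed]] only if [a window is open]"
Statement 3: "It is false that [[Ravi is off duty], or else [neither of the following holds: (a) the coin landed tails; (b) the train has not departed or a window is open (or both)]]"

Statement 1: This is (not S nor (R and not P)) or Q.

not S = not True = False
not P = not False = True
R and not P = False and True = False
not S nor (R and not P) = False nor False = True
(not S nor (R and not P)) or Q = True or False = True
Hence Statement 1 is true.

Statement 2: Formalization: not ((Q and R) nor S) -> P

Q and R = False and False = False
(Q and R) nor S = False nor True = False
not ((Q and R) nor S) = not False = True
not ((Q and R) nor S) -> P = True -> False = False
So Statement 2 is false.

Statement 3: In symbols: not (not Q or (not R nor (not S or P)))

not Q = not False = True
not R = not False = True
not S = not True = False
not S or P = False or False = False
not R nor (not S or P) = True nor False = False
not Q or (not R nor (not S or P)) = True or False = True
not (not Q or (not R nor (not S or P))) = not True = False
Thus Statement 3 is false.

Count: 1.

1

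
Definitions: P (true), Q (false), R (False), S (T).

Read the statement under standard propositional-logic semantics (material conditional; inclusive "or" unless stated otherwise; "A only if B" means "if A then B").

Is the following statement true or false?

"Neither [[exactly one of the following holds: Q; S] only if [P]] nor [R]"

False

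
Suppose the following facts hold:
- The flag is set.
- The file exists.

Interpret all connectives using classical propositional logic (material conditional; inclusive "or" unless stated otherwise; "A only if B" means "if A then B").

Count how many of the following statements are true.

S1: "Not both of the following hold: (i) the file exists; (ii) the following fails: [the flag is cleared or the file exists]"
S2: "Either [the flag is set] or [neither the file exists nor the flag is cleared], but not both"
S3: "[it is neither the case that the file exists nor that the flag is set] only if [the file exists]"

Let Q = "the file exists" (T), P = "the flag is set" (T).

S1: This is Q nand ~(~P | Q).

~P = ~T = F
~P | Q = F | T = T
~(~P | Q) = ~T = F
Q nand ~(~P | Q) = T nand F = T
So S1 is true.

S2: This is P xor (Q nor ~P).

~P = ~T = F
Q nor ~P = T nor F = F
P xor (Q nor ~P) = T xor F = T
Thus S2 is true.

S3: Formalization: (Q nor P) -> Q

Q nor P = T nor T = F
(Q nor P) -> Q = F -> T = T
So S3 is true.

Count: 3.

3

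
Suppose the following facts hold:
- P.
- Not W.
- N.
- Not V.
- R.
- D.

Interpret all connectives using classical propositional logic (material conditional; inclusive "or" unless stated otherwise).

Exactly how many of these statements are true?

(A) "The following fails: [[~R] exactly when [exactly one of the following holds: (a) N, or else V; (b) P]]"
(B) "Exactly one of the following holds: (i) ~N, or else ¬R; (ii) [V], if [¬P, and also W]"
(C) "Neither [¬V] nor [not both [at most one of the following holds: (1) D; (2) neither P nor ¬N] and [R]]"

1

(A): Formalization: not (not R iff ((N or V) xor P))

not R = not True = False
N or V = True or False = True
(N or V) xor P = True xor True = False
not R iff ((N or V) xor P) = False iff False = True
not (not R iff ((N or V) xor P)) = not True = False
So (A) is false.

(B): This is (not N or not R) xor ((not P and W) -> V).

not N = not True = False
not R = not True = False
not N or not R = False or False = False
not P = not True = False
not P and W = False and False = False
(not P and W) -> V = False -> False = True
(not N or not R) xor ((not P and W) -> V) = False xor True = True
Hence (B) is true.

(C): Formalization: not V nor ((D nand (P nor not N)) nand R)

not V = not False = True
not N = not True = False
P nor not N = True nor False = False
D nand (P nor not N) = True nand False = True
(D nand (P nor not N)) nand R = True nand True = False
not V nor ((D nand (P nor not N)) nand R) = True nor False = False
So (C) is false.

True statements: 1 ((B)).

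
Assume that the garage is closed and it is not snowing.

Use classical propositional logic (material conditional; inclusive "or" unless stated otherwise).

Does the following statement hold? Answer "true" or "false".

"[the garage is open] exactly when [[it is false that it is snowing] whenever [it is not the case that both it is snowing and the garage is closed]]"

false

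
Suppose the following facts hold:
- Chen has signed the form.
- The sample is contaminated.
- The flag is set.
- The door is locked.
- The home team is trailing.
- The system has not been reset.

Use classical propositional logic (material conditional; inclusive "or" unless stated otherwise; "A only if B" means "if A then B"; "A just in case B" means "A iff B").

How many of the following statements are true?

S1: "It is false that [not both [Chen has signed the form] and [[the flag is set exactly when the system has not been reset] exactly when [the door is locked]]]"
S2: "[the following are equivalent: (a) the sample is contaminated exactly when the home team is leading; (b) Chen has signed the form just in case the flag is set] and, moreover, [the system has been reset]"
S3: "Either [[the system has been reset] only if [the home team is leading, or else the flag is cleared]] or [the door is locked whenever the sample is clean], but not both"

1

Let H = "Chen has signed the form" (True), M = "the flag is set" (True), Q = "the system has been reset" (False), W = "the door is locked" (True), N = "the sample is contaminated" (True), P = "the home team is leading" (False).

S1: This is not (H nand ((M iff not Q) iff W)).

not Q = not False = True
M iff not Q = True iff True = True
(M iff not Q) iff W = True iff True = True
H nand ((M iff not Q) iff W) = True nand True = False
not (H nand ((M iff not Q) iff W)) = not False = True
Thus S1 is true.

S2: In symbols: ((N iff P) iff (H iff M)) and Q

N iff P = True iff False = False
H iff M = True iff True = True
(N iff P) iff (H iff M) = False iff True = False
((N iff P) iff (H iff M)) and Q = False and False = False
Hence S2 is false.

S3: This is (Q -> (P or not M)) xor (not N -> W).

not M = not True = False
P or not M = False or False = False
Q -> (P or not M) = False -> False = True
not N = not True = False
not N -> W = False -> True = True
(Q -> (P or not M)) xor (not N -> W) = True xor True = False
Thus S3 is false.

Count: 1.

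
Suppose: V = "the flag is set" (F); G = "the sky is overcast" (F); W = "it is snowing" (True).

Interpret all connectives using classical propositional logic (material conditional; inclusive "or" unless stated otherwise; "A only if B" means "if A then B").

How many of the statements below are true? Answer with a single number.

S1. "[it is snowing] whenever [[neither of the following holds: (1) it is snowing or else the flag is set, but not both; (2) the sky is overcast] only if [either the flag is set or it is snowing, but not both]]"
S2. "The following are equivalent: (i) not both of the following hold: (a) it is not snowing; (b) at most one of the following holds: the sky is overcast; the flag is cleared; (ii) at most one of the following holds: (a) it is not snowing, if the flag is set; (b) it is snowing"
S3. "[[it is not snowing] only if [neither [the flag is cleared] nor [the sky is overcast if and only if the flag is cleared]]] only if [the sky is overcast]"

1

S1: In symbols: (((W xor V) nor G) -> (V xor W)) -> W

W xor V = True xor False = True
(W xor V) nor G = True nor False = False
V xor W = False xor True = True
((W xor V) nor G) -> (V xor W) = False -> True = True
(((W xor V) nor G) -> (V xor W)) -> W = True -> True = True
Thus S1 is true.

S2: Parsed as (not W nand (G nand not V)) iff ((V -> not W) nand W)

not W = not True = False
not V = not False = True
G nand not V = False nand True = True
not W nand (G nand not V) = False nand True = True
not W = not True = False
V -> not W = False -> False = True
(V -> not W) nand W = True nand True = False
(not W nand (G nand not V)) iff ((V -> not W) nand W) = True iff False = False
Hence S2 is false.

S3: Parsed as (not W -> (not V nor (G iff not V))) -> G

not W = not True = False
not V = not False = True
not V = not False = True
G iff not V = False iff True = False
not V nor (G iff not V) = True nor False = False
not W -> (not V nor (G iff not V)) = False -> False = True
(not W -> (not V nor (G iff not V))) -> G = True -> False = False
So S3 is false.

1 of the 3 statements is true.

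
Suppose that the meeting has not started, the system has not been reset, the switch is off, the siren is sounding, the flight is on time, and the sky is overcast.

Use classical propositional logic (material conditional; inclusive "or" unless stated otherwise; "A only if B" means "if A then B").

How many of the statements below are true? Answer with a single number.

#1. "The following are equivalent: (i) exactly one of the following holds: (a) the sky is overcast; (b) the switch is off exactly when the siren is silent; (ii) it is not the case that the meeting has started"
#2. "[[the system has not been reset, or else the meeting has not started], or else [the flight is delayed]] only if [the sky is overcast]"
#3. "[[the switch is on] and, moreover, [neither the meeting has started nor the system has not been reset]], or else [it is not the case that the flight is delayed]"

Let V = "the sky is overcast" (T), R = "the switch is on" (F), S = "the siren is sounding" (T), P = "the meeting has started" (F), Q = "the system has been reset" (F), U = "the flight is delayed" (F).

#1: Parsed as (V ⊕ (¬R ↔ ¬S)) ↔ ¬P

¬R = ¬F = T
¬S = ¬T = F
¬R ↔ ¬S = T ↔ F = F
V ⊕ (¬R ↔ ¬S) = T ⊕ F = T
¬P = ¬F = T
(V ⊕ (¬R ↔ ¬S)) ↔ ¬P = T ↔ T = T
So #1 is true.

#2: Formalization: ((¬Q ∨ ¬P) ∨ U) → V

¬Q = ¬F = T
¬P = ¬F = T
¬Q ∨ ¬P = T ∨ T = T
(¬Q ∨ ¬P) ∨ U = T ∨ F = T
((¬Q ∨ ¬P) ∨ U) → V = T → T = T
Thus #2 is true.

#3: Formalization: (R ∧ (P ↓ ¬Q)) ∨ ¬U

¬Q = ¬F = T
P ↓ ¬Q = F ↓ T = F
R ∧ (P ↓ ¬Q) = F ∧ F = F
¬U = ¬F = T
(R ∧ (P ↓ ¬Q)) ∨ ¬U = F ∨ T = T
So #3 is true.

3 of the 3 statements are true.

3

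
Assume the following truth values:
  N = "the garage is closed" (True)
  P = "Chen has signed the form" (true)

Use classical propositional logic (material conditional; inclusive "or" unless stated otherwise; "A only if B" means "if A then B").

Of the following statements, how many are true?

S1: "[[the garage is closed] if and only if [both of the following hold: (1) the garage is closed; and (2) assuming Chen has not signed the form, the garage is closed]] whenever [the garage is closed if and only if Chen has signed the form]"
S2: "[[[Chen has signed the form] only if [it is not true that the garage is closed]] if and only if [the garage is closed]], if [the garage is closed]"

1

S1: Formalization: (N ↔ P) → (N ↔ (N ∧ (¬P → N)))

N ↔ P = T ↔ T = T
¬P = ¬T = F
¬P → N = F → T = T
N ∧ (¬P → N) = T ∧ T = T
N ↔ (N ∧ (¬P → N)) = T ↔ T = T
(N ↔ P) → (N ↔ (N ∧ (¬P → N))) = T → T = T
So S1 is true.

S2: Parsed as N → ((P → ¬N) ↔ N)

¬N = ¬T = F
P → ¬N = T → F = F
(P → ¬N) ↔ N = F ↔ T = F
N → ((P → ¬N) ↔ N) = T → F = F
So S2 is false.

Count: 1.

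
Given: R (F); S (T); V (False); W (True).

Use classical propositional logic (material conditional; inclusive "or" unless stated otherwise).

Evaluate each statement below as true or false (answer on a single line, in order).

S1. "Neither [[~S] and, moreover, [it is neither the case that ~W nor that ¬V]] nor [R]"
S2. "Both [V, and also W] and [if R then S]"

S1: Formalization: (~S & (~W nor ~V)) nor R

~S = ~T = F
~W = ~T = F
~V = ~F = T
~W nor ~V = F nor T = F
~S & (~W nor ~V) = F & F = F
(~S & (~W nor ~V)) nor R = F nor F = T
Thus S1 is true.

S2: This is (V & W) & (R -> S).

V & W = F & T = F
R -> S = F -> T = T
(V & W) & (R -> S) = F & T = F
So S2 is false.

S1 True / S2 False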